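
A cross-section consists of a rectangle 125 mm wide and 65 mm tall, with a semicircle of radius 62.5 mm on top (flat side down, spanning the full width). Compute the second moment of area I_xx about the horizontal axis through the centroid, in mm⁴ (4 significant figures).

Treat the section as a set of non-overlapping primitives; coordinates are from the bounding-box lower-left.
Rectangular body: 125 × 65, A = 8 125 mm², y = 32.5 mm, Ī = 2 860 677 mm⁴.
Semicircular cap: semicircle r = 62.5, A = 6135.92 mm², y = 91.5258 mm, Ī = 1 674 758 mm⁴.
Centroid: ȳ = ΣA·y / ΣA = 57.8965 mm.
Transfer each piece to the horizontal axis through the centroid using Ī + A·d² with d = y − 57.8965:
  rectangular body: d = -25.3965 mm → contributes +8 101 169 mm⁴
  semicircular cap: d = 33.6293 mm → contributes +8 614 055 mm⁴
Total I = 16 715 224 mm⁴.

I_xx ≈ 1.672 × 10⁷ mm⁴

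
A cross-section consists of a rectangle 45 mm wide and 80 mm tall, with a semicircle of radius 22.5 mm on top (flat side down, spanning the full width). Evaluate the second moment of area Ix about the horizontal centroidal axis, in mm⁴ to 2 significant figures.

Decompose the section into non-overlapping parts with the origin at the bottom-left of its bounding rectangle.
Rectangular body: 45 × 80, A = 3 600 mm², y = 40 mm, Ī = 1 920 000 mm⁴.
Semicircular cap: semicircle r = 22.5, A = 795.2 mm², y = 89.55 mm, Ī = 28 130 mm⁴.
Centroid: ȳ = ΣA·y / ΣA = 48.96 mm.
Transfer each piece to the horizontal centroidal axis using Ī + A·d² with d = y − 48.96:
  rectangular body: d = -8.965 mm → contributes +2 209 326 mm⁴
  semicircular cap: d = 40.58 mm → contributes +1 337 928 mm⁴
Total I = 3 547 254 mm⁴.

Ix ≈ 3.5 × 10⁶ mm⁴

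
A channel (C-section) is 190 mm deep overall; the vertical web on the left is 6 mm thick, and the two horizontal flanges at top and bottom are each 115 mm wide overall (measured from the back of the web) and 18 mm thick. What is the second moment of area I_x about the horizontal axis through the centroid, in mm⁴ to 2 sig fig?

I_x ≈ 3.3 × 10⁷ mm⁴

Split into non-overlapping primitives; take the origin at the lower-left of the bounding box.
Web: 6 × 190, A = 1 140 mm², y = 95 mm, Ī = 3 429 500 mm⁴.
Top flange (beyond web): 109 × 18, A = 1 962 mm², y = 181 mm, Ī = 52 974 mm⁴.
Bottom flange (beyond web): 109 × 18, A = 1 962 mm², y = 9 mm, Ī = 52 974 mm⁴.
By symmetry the centroid is at mid-height, ȳ = 95 mm.
Transfer each piece to the horizontal axis through the centroid using Ī + A·d² with d = y − 95:
  web: d = 0 mm → contributes +3 429 500 mm⁴
  top flange (beyond web): d = 86 mm → contributes +14 563 926 mm⁴
  bottom flange (beyond web): d = -86 mm → contributes +14 563 926 mm⁴
Total I = 32 557 352 mm⁴.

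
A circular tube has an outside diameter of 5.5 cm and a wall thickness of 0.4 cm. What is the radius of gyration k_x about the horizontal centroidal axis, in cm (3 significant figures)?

k_x ≈ 1.81 cm

Break the section into simple shapes (no overlaps), measuring from the bottom-left corner of the bounding box.
Outer circle: ⌀5.5, A = 23.758 cm², y = 2.75 cm, Ī = 44.918 cm⁴.
Bore (subtracted): ⌀4.7, A = 17.349 cm², y = 2.75 cm, Ī = 23.953 cm⁴.
By symmetry the centroid is at mid-height, ȳ = 2.75 cm.
All pieces are centred on the horizontal centroidal axis, so I = ΣĪ (holes subtracted) = 20.965 cm⁴.
Radius of gyration: k = √(I/A) = √(20.965 / 6.4088) = 1.8087 cm.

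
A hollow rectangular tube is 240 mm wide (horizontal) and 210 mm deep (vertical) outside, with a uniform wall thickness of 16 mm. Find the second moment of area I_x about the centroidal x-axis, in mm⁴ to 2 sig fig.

I_x ≈ 8.7 × 10⁷ mm⁴

Treat the section as a set of non-overlapping primitives; coordinates are from the bounding-box lower-left.
Outer rectangle: 240 × 210, A = 50 400 mm², y = 105 mm, Ī = 185 220 000 mm⁴.
Inner void (subtracted): 208 × 178, A = 37 024 mm², y = 105 mm, Ī = 97 755 701 mm⁴.
By symmetry the centroid is at mid-height, ȳ = 105 mm.
All pieces are centred on the centroidal x-axis, so I = ΣĪ (holes subtracted) = 87 464 299 mm⁴.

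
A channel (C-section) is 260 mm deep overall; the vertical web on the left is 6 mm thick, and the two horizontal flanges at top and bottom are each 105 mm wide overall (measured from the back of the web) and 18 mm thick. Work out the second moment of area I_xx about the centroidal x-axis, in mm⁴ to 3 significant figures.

I_xx ≈ 6.11 × 10⁷ mm⁴

Decompose the section into non-overlapping parts with the origin at the bottom-left of its bounding rectangle.
Web: 6 × 260, A = 1 560 mm², y = 130 mm, Ī = 8 788 000 mm⁴.
Top flange (beyond web): 99 × 18, A = 1 782 mm², y = 251 mm, Ī = 48 114 mm⁴.
Bottom flange (beyond web): 99 × 18, A = 1 782 mm², y = 9 mm, Ī = 48 114 mm⁴.
By symmetry the centroid is at mid-height, ȳ = 130 mm.
Transfer each piece to the centroidal x-axis using Ī + A·d² with d = y − 130:
  web: d = 0 mm → contributes +8 788 000 mm⁴
  top flange (beyond web): d = 121 mm → contributes +26 138 376 mm⁴
  bottom flange (beyond web): d = -121 mm → contributes +26 138 376 mm⁴
Total I = 61 064 752 mm⁴.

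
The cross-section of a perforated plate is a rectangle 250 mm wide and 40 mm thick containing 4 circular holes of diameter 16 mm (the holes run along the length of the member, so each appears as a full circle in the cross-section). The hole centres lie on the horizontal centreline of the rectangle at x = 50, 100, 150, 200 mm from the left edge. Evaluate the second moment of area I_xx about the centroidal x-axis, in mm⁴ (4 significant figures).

I_xx ≈ 1.320 × 10⁶ mm⁴

Treat the section as a set of non-overlapping primitives; coordinates are from the bounding-box lower-left.
Plate: 250 × 40, A = 10 000 mm², y = 20 mm, Ī = 1 333 333 mm⁴.
Hole 1 (subtracted): ⌀16, A = 201.062 mm², y = 20 mm, Ī = 3216.99 mm⁴.
Hole 2 (subtracted): ⌀16, A = 201.062 mm², y = 20 mm, Ī = 3216.99 mm⁴.
Hole 3 (subtracted): ⌀16, A = 201.062 mm², y = 20 mm, Ī = 3216.99 mm⁴.
Hole 4 (subtracted): ⌀16, A = 201.062 mm², y = 20 mm, Ī = 3216.99 mm⁴.
By symmetry the centroid is at mid-height, ȳ = 20 mm.
All pieces are centred on the centroidal x-axis, so I = ΣĪ (holes subtracted) = 1 320 465 mm⁴.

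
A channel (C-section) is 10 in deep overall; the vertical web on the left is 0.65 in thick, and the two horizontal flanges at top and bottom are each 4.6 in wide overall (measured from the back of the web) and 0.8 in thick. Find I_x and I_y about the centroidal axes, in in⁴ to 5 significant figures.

Decompose the section into non-overlapping parts with the origin at the bottom-left of its bounding rectangle.
Web: 0.65 × 10, A = 6.5 in², y = 5 in, Ī = 54.16667 in⁴.
Top flange (beyond web): 3.95 × 0.8, A = 3.16 in², y = 9.6 in, Ī = 0.1685333 in⁴.
Bottom flange (beyond web): 3.95 × 0.8, A = 3.16 in², y = 0.4 in, Ī = 0.1685333 in⁴.
By symmetry the centroid is at mid-height, ȳ = 5 in.
Transfer each piece to the centroidal x-axis using Ī + A·d² with d = y − 5:
  web: d = 0 in → contributes +54.16667 in⁴
  top flange (beyond web): d = 4.6 in → contributes +67.03413 in⁴
  bottom flange (beyond web): d = -4.6 in → contributes +67.03413 in⁴
Total I = 188.2349 in⁴.
For the y-axis: x̄ = 1.458853 in.
Repeating about the centroidal y-axis gives I_y = 25.39728 in⁴.

I_x ≈ 188.23 in⁴, I_y ≈ 25.397 in⁴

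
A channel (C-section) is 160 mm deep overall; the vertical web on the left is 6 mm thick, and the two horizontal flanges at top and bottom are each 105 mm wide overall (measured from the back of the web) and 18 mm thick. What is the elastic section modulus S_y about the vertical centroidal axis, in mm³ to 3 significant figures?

S_y ≈ 8.24 × 10⁴ mm³

Treat the section as a set of non-overlapping primitives; coordinates are from the bounding-box lower-left.
Web: 6 × 160, A = 960 mm², x = 3 mm, Ī = 2 880 mm⁴.
Top flange (beyond web): 99 × 18, A = 1 782 mm², x = 55.5 mm, Ī = 1 455 449 mm⁴.
Bottom flange (beyond web): 99 × 18, A = 1 782 mm², x = 55.5 mm, Ī = 1 455 449 mm⁴.
Centroid: x̄ = ΣA·x / ΣA = 44.359 mm.
Transfer each piece to the vertical centroidal axis using Ī + A·d² with d = x − 44.359:
  web: d = -41.359 mm → contributes +1 645 057 mm⁴
  top flange (beyond web): d = 11.141 mm → contributes +1 676 617 mm⁴
  bottom flange (beyond web): d = 11.141 mm → contributes +1 676 617 mm⁴
Total I = 4 998 292 mm⁴.
Extreme fibre distance c = 60.641 mm; S = I/c = 82 425 mm³.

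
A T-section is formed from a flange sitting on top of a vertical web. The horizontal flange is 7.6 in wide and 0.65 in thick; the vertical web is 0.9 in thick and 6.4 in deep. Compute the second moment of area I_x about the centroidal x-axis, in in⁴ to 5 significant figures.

I_x ≈ 52.878 in⁴

Break the section into simple shapes (no overlaps), measuring from the bottom-left corner of the bounding box.
Flange: 7.6 × 0.65, A = 4.94 in², y = 6.725 in, Ī = 0.1739292 in⁴.
Web: 0.9 × 6.4, A = 5.76 in², y = 3.2 in, Ī = 19.6608 in⁴.
Centroid: ȳ = ΣA·y / ΣA = 4.82743 in.
Transfer each piece to the centroidal x-axis using Ī + A·d² with d = y − 4.82743:
  flange: d = 1.89757 in → contributes +17.96174 in⁴
  web: d = -1.62743 in → contributes +34.91632 in⁴
Total I = 52.87807 in⁴.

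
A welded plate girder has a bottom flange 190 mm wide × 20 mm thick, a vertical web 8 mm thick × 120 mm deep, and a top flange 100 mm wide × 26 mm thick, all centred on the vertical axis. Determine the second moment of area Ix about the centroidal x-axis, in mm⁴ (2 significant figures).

Treat the section as a set of non-overlapping primitives; coordinates are from the bounding-box lower-left.
Bottom plate: 190 × 20, A = 3 800 mm², y = 10 mm, Ī = 126 667 mm⁴.
Web plate: 8 × 120, A = 960 mm², y = 80 mm, Ī = 1 152 000 mm⁴.
Top plate: 100 × 26, A = 2 600 mm², y = 153 mm, Ī = 146 467 mm⁴.
Centroid: ȳ = ΣA·y / ΣA = 69.65 mm.
Transfer each piece to the centroidal x-axis using Ī + A·d² with d = y − 69.65:
  bottom plate: d = -59.65 mm → contributes +13 646 054 mm⁴
  web plate: d = 10.35 mm → contributes +1 254 902 mm⁴
  top plate: d = 83.35 mm → contributes +18 210 659 mm⁴
Total I = 33 111 615 mm⁴.

Ix ≈ 3.3 × 10⁷ mm⁴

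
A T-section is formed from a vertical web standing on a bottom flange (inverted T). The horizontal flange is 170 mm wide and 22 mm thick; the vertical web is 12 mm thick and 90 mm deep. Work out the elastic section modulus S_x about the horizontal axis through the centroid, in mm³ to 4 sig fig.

Decompose the section into non-overlapping parts with the origin at the bottom-left of its bounding rectangle.
Flange: 170 × 22, A = 3 740 mm², y = 11 mm, Ī = 150 847 mm⁴.
Web: 12 × 90, A = 1 080 mm², y = 67 mm, Ī = 729 000 mm⁴.
Centroid: ȳ = ΣA·y / ΣA = 23.5477 mm.
Transfer each piece to the horizontal axis through the centroid using Ī + A·d² with d = y − 23.5477:
  flange: d = -12.5477 mm → contributes +739 692 mm⁴
  web: d = 43.4523 mm → contributes +2 768 149 mm⁴
Total I = 3 507 841 mm⁴.
Extreme fibre distance c = 88.4523 mm; S = I/c = 39 658 mm³.

S_x ≈ 3.966 × 10⁴ mm³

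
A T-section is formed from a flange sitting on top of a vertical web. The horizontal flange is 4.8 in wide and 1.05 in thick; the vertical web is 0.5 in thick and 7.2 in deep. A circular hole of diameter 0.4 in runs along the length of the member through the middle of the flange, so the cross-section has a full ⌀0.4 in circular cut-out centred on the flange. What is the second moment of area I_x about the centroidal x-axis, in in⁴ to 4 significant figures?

Treat the section as a set of non-overlapping primitives; coordinates are from the bounding-box lower-left.
Flange: 4.8 × 1.05, A = 5.04 in², y = 7.725 in, Ī = 0.46305 in⁴.
Web: 0.5 × 7.2, A = 3.6 in², y = 3.6 in, Ī = 15.552 in⁴.
Hole (subtracted): ⌀0.4, A = 0.125664 in², y = 7.725 in, Ī = 0.00125664 in⁴.
Centroid: ȳ = ΣA·y / ΣA = 5.98088 in.
Transfer each piece to the centroidal x-axis using Ī + A·d² with d = y − 5.98088:
  flange: d = 1.74412 in → contributes +15.7945 in⁴
  web: d = -2.38088 in → contributes +35.959 in⁴
  hole: d = 1.74412 in → contributes −0.383519 in⁴
Total I = 51.3699 in⁴.

I_x ≈ 51.37 in⁴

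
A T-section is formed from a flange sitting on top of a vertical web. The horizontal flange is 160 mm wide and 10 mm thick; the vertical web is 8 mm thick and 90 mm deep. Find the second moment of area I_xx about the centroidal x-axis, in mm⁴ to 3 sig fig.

I_xx ≈ 1.74 × 10⁶ mm⁴

Treat the section as a set of non-overlapping primitives; coordinates are from the bounding-box lower-left.
Flange: 160 × 10, A = 1 600 mm², y = 95 mm, Ī = 13 333 mm⁴.
Web: 8 × 90, A = 720 mm², y = 45 mm, Ī = 486 000 mm⁴.
Centroid: ȳ = ΣA·y / ΣA = 79.483 mm.
Transfer each piece to the centroidal x-axis using Ī + A·d² with d = y − 79.483:
  flange: d = 15.517 mm → contributes +398 589 mm⁴
  web: d = -34.483 mm → contributes +1 342 124 mm⁴
Total I = 1 740 713 mm⁴.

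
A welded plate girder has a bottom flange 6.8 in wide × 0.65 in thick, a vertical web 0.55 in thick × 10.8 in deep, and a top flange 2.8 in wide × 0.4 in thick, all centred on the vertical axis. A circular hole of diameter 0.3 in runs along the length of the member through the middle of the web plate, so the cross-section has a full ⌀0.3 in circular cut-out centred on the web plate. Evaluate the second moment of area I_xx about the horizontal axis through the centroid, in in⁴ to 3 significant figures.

I_xx ≈ 206 in⁴

Split into non-overlapping primitives; take the origin at the lower-left of the bounding box.
Bottom plate: 6.8 × 0.65, A = 4.42 in², y = 0.325 in, Ī = 0.15562 in⁴.
Web plate: 0.55 × 10.8, A = 5.94 in², y = 6.05 in, Ī = 57.737 in⁴.
Top plate: 2.8 × 0.4, A = 1.12 in², y = 11.65 in, Ī = 0.014933 in⁴.
Hole (subtracted): ⌀0.3, A = 0.070686 in², y = 6.05 in, Ī = 0.00039761 in⁴.
Centroid: ȳ = ΣA·y / ΣA = 4.3818 in.
Transfer each piece to the horizontal axis through the centroid using Ī + A·d² with d = y − 4.3818:
  bottom plate: d = -4.0568 in → contributes +72.9 in⁴
  web plate: d = 1.6682 in → contributes +74.266 in⁴
  top plate: d = 7.2682 in → contributes +59.18 in⁴
  hole: d = 1.6682 in → contributes −0.1971 in⁴
Total I = 206.15 in⁴.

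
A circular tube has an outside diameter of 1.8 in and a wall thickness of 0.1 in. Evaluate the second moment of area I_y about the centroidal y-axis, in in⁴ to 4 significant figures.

I_y ≈ 0.1936 in⁴

Treat the section as a set of non-overlapping primitives; coordinates are from the bounding-box lower-left.
Outer circle: ⌀1.8, A = 2.54469 in², x = 0.9 in, Ī = 0.5153 in⁴.
Bore (subtracted): ⌀1.6, A = 2.01062 in², x = 0.9 in, Ī = 0.321699 in⁴.
By symmetry the centroid is at mid-width, x̄ = 0.9 in.
All pieces are centred on the centroidal y-axis, so I = ΣĪ (holes subtracted) = 0.193601 in⁴.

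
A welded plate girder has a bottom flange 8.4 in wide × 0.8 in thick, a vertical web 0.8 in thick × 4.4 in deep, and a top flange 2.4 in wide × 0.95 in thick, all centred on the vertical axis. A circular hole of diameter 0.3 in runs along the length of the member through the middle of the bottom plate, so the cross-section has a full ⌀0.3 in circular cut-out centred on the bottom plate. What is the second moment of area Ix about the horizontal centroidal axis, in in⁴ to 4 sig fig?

Ix ≈ 57.42 in⁴

Decompose the section into non-overlapping parts with the origin at the bottom-left of its bounding rectangle.
Bottom plate: 8.4 × 0.8, A = 6.72 in², y = 0.4 in, Ī = 0.3584 in⁴.
Web plate: 0.8 × 4.4, A = 3.52 in², y = 3 in, Ī = 5.67893 in⁴.
Top plate: 2.4 × 0.95, A = 2.28 in², y = 5.675 in, Ī = 0.171475 in⁴.
Hole (subtracted): ⌀0.3, A = 0.0706858 in², y = 0.4 in, Ī = 0.000397608 in⁴.
Centroid: ȳ = ΣA·y / ΣA = 2.10122 in.
Transfer each piece to the horizontal centroidal axis using Ī + A·d² with d = y − 2.10122:
  bottom plate: d = -1.70122 in → contributes +19.807 in⁴
  web plate: d = 0.898782 in → contributes +8.52242 in⁴
  top plate: d = 3.57378 in → contributes +29.2914 in⁴
  hole: d = -1.70122 in → contributes −0.204973 in⁴
Total I = 57.4159 in⁴.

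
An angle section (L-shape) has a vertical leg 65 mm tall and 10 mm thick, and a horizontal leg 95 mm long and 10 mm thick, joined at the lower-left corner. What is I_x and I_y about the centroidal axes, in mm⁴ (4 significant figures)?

Split into non-overlapping primitives; take the origin at the lower-left of the bounding box.
Vertical leg: 10 × 65, A = 650 mm², y = 32.5 mm, Ī = 228 854 mm⁴.
Horizontal leg (remainder): 85 × 10, A = 850 mm², y = 5 mm, Ī = 7083.33 mm⁴.
Centroid: ȳ = ΣA·y / ΣA = 16.9167 mm.
Transfer each piece to the centroidal x-axis using Ī + A·d² with d = y − 16.9167:
  vertical leg: d = 15.5833 mm → contributes +386 700 mm⁴
  horizontal leg (remainder): d = -11.9167 mm → contributes +127 789 mm⁴
Total I = 514 490 mm⁴.
For the y-axis: x̄ = 31.9167 mm.
Repeating about the centroidal y-axis gives I_y = 1 348 240 mm⁴.

I_x ≈ 5.145 × 10⁵ mm⁴, I_y ≈ 1.348 × 10⁶ mm⁴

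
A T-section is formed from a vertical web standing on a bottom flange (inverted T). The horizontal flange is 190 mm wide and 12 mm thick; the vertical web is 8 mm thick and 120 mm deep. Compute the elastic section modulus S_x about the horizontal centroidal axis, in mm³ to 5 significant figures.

Treat the section as a set of non-overlapping primitives; coordinates are from the bounding-box lower-left.
Flange: 190 × 12, A = 2 280 mm², y = 6 mm, Ī = 27 360 mm⁴.
Web: 8 × 120, A = 960 mm², y = 72 mm, Ī = 1 152 000 mm⁴.
Centroid: ȳ = ΣA·y / ΣA = 25.55556 mm.
Transfer each piece to the horizontal centroidal axis using Ī + A·d² with d = y − 25.55556:
  flange: d = -19.55556 mm → contributes +899 277 mm⁴
  web: d = 46.44444 mm → contributes +3 222 803 mm⁴
Total I = 4 122 080 mm⁴.
Extreme fibre distance c = 106.4444 mm; S = I/c = 38725.18 mm³.

S_x ≈ 3.8725 × 10⁴ mm³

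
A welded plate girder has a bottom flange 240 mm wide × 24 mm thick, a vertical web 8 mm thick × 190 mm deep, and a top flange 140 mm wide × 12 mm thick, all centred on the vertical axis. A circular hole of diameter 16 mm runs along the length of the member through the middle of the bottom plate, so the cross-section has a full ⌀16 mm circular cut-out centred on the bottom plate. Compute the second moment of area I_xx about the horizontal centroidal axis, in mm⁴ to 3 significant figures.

I_xx ≈ 6.50 × 10⁷ mm⁴

Split into non-overlapping primitives; take the origin at the lower-left of the bounding box.
Bottom plate: 240 × 24, A = 5 760 mm², y = 12 mm, Ī = 276 480 mm⁴.
Web plate: 8 × 190, A = 1 520 mm², y = 119 mm, Ī = 4 572 667 mm⁴.
Top plate: 140 × 12, A = 1 680 mm², y = 220 mm, Ī = 20 160 mm⁴.
Hole (subtracted): ⌀16, A = 201.06 mm², y = 12 mm, Ī = 3 217 mm⁴.
Centroid: ȳ = ΣA·y / ΣA = 70.464 mm.
Transfer each piece to the horizontal centroidal axis using Ī + A·d² with d = y − 70.464:
  bottom plate: d = -58.464 mm → contributes +19 964 190 mm⁴
  web plate: d = 48.536 mm → contributes +8 153 440 mm⁴
  top plate: d = 149.54 mm → contributes +37 586 812 mm⁴
  hole: d = -58.464 mm → contributes −690 448 mm⁴
Total I = 65 013 994 mm⁴.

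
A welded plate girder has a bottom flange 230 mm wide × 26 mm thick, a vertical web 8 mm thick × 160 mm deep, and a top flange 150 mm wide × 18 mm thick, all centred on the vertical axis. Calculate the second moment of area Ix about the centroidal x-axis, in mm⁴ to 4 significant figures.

Ix ≈ 6.623 × 10⁷ mm⁴

Treat the section as a set of non-overlapping primitives; coordinates are from the bounding-box lower-left.
Bottom plate: 230 × 26, A = 5 980 mm², y = 13 mm, Ī = 336 873 mm⁴.
Web plate: 8 × 160, A = 1 280 mm², y = 106 mm, Ī = 2 730 667 mm⁴.
Top plate: 150 × 18, A = 2 700 mm², y = 195 mm, Ī = 72 900 mm⁴.
Centroid: ȳ = ΣA·y / ΣA = 74.2892 mm.
Transfer each piece to the centroidal x-axis using Ī + A·d² with d = y − 74.2892:
  bottom plate: d = -61.2892 mm → contributes +22 799 910 mm⁴
  web plate: d = 31.7108 mm → contributes +4 017 806 mm⁴
  top plate: d = 120.711 mm → contributes +39 414 891 mm⁴
Total I = 66 232 607 mm⁴.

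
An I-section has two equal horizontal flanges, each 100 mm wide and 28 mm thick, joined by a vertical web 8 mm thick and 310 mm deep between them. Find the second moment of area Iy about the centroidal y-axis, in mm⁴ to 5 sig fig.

Iy ≈ 4.6799 × 10⁶ mm⁴

Break the section into simple shapes (no overlaps), measuring from the bottom-left corner of the bounding box.
Bottom flange: 100 × 28, A = 2 800 mm², x = 50 mm, Ī = 2 333 333 mm⁴.
Web: 8 × 310, A = 2 480 mm², x = 50 mm, Ī = 13226.67 mm⁴.
Top flange: 100 × 28, A = 2 800 mm², x = 50 mm, Ī = 2 333 333 mm⁴.
By symmetry the centroid is at mid-width, x̄ = 50 mm.
All pieces are centred on the centroidal y-axis, so I = ΣĪ = 4 679 893 mm⁴.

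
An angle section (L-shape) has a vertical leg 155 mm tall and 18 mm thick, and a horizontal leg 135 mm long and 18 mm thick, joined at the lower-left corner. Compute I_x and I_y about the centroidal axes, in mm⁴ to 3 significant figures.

I_x ≈ 1.13 × 10⁷ mm⁴, I_y ≈ 7.95 × 10⁶ mm⁴

Split into non-overlapping primitives; take the origin at the lower-left of the bounding box.
Vertical leg: 18 × 155, A = 2 790 mm², y = 77.5 mm, Ī = 5 585 813 mm⁴.
Horizontal leg (remainder): 117 × 18, A = 2 106 mm², y = 9 mm, Ī = 56 862 mm⁴.
Centroid: ȳ = ΣA·y / ΣA = 48.035 mm.
Transfer each piece to the centroidal x-axis using Ī + A·d² with d = y − 48.035:
  vertical leg: d = 29.465 mm → contributes +8 008 064 mm⁴
  horizontal leg (remainder): d = -39.035 mm → contributes +3 265 828 mm⁴
Total I = 11 273 892 mm⁴.
For the y-axis: x̄ = 38.035 mm.
Repeating about the centroidal y-axis gives I_y = 7 945 752 mm⁴.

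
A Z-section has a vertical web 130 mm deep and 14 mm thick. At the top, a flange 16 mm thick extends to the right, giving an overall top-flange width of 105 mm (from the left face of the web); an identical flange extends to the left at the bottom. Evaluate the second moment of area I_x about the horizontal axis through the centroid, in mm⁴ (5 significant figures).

Treat the section as a set of non-overlapping primitives; coordinates are from the bounding-box lower-left.
Web: 14 × 130, A = 1 820 mm², y = 65 mm, Ī = 2 563 167 mm⁴.
Top flange (beyond web): 91 × 16, A = 1 456 mm², y = 122 mm, Ī = 31061.33 mm⁴.
Bottom flange (beyond web): 91 × 16, A = 1 456 mm², y = 8 mm, Ī = 31061.33 mm⁴.
Centroid: ȳ = ΣA·y / ΣA = 65 mm.
Transfer each piece to the horizontal axis through the centroid using Ī + A·d² with d = y − 65:
  web: d = 0 mm → contributes +2 563 167 mm⁴
  top flange (beyond web): d = 57 mm → contributes +4 761 605 mm⁴
  bottom flange (beyond web): d = -57 mm → contributes +4 761 605 mm⁴
Total I = 12 086 377 mm⁴.

I_x ≈ 1.2086 × 10⁷ mm⁴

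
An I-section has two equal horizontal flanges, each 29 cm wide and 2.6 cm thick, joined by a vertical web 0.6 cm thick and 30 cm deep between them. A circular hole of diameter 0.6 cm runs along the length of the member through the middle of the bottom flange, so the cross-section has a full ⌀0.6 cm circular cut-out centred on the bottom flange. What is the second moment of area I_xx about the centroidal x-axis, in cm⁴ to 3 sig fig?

Break the section into simple shapes (no overlaps), measuring from the bottom-left corner of the bounding box.
Bottom flange: 29 × 2.6, A = 75.4 cm², y = 1.3 cm, Ī = 42.475 cm⁴.
Web: 0.6 × 30, A = 18 cm², y = 17.6 cm, Ī = 1 350 cm⁴.
Top flange: 29 × 2.6, A = 75.4 cm², y = 33.9 cm, Ī = 42.475 cm⁴.
Hole (subtracted): ⌀0.6, A = 0.28274 cm², y = 1.3 cm, Ī = 0.0063617 cm⁴.
Centroid: ȳ = ΣA·y / ΣA = 17.627 cm.
Transfer each piece to the centroidal x-axis using Ī + A·d² with d = y − 17.627:
  bottom flange: d = -16.327 cm → contributes +20 143 cm⁴
  web: d = -0.027349 cm → contributes +1 350 cm⁴
  top flange: d = 16.273 cm → contributes +20 008 cm⁴
  hole: d = -16.327 cm → contributes −75.381 cm⁴
Total I = 41 426 cm⁴.

I_xx ≈ 4.14 × 10⁴ cm⁴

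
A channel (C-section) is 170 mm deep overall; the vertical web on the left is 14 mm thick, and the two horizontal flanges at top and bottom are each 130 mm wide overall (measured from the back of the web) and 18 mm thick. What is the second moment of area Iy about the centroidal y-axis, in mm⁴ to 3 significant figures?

Iy ≈ 1.11 × 10⁷ mm⁴

Decompose the section into non-overlapping parts with the origin at the bottom-left of its bounding rectangle.
Web: 14 × 170, A = 2 380 mm², x = 7 mm, Ī = 38 873 mm⁴.
Top flange (beyond web): 116 × 18, A = 2 088 mm², x = 72 mm, Ī = 2 341 344 mm⁴.
Bottom flange (beyond web): 116 × 18, A = 2 088 mm², x = 72 mm, Ī = 2 341 344 mm⁴.
Centroid: x̄ = ΣA·x / ΣA = 48.403 mm.
Transfer each piece to the centroidal y-axis using Ī + A·d² with d = x − 48.403:
  web: d = -41.403 mm → contributes +4 118 747 mm⁴
  top flange (beyond web): d = 23.597 mm → contributes +3 503 952 mm⁴
  bottom flange (beyond web): d = 23.597 mm → contributes +3 503 952 mm⁴
Total I = 11 126 651 mm⁴.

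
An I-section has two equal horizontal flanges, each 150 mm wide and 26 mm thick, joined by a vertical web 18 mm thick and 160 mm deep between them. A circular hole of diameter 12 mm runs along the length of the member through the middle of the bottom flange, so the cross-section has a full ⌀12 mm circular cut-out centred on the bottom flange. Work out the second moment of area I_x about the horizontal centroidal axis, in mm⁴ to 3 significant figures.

Break the section into simple shapes (no overlaps), measuring from the bottom-left corner of the bounding box.
Bottom flange: 150 × 26, A = 3 900 mm², y = 13 mm, Ī = 219 700 mm⁴.
Web: 18 × 160, A = 2 880 mm², y = 106 mm, Ī = 6 144 000 mm⁴.
Top flange: 150 × 26, A = 3 900 mm², y = 199 mm, Ī = 219 700 mm⁴.
Hole (subtracted): ⌀12, A = 113.1 mm², y = 13 mm, Ī = 1017.9 mm⁴.
Centroid: ȳ = ΣA·y / ΣA = 107 mm.
Transfer each piece to the horizontal centroidal axis using Ī + A·d² with d = y − 107:
  bottom flange: d = -93.995 mm → contributes +34 676 711 mm⁴
  web: d = -0.99538 mm → contributes +6 146 853 mm⁴
  top flange: d = 92.005 mm → contributes +33 232 618 mm⁴
  hole: d = -93.995 mm → contributes −1 000 248 mm⁴
Total I = 73 055 934 mm⁴.

I_x ≈ 7.31 × 10⁷ mm⁴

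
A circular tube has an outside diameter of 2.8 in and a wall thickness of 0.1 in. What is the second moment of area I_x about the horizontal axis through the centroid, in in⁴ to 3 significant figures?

Decompose the section into non-overlapping parts with the origin at the bottom-left of its bounding rectangle.
Outer circle: ⌀2.8, A = 6.1575 in², y = 1.4 in, Ī = 3.0172 in⁴.
Bore (subtracted): ⌀2.6, A = 5.3093 in², y = 1.4 in, Ī = 2.2432 in⁴.
By symmetry the centroid is at mid-height, ȳ = 1.4 in.
All pieces are centred on the horizontal axis through the centroid, so I = ΣĪ (holes subtracted) = 0.77401 in⁴.

I_x ≈ 0.774 in⁴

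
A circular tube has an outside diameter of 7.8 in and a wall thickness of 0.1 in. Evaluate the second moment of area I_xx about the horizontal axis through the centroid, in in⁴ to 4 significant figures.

I_xx ≈ 17.93 in⁴

Break the section into simple shapes (no overlaps), measuring from the bottom-left corner of the bounding box.
Outer circle: ⌀7.8, A = 47.7836 in², y = 3.9 in, Ī = 181.697 in⁴.
Bore (subtracted): ⌀7.6, A = 45.3646 in², y = 3.9 in, Ī = 163.766 in⁴.
By symmetry the centroid is at mid-height, ȳ = 3.9 in.
All pieces are centred on the horizontal axis through the centroid, so I = ΣĪ (holes subtracted) = 17.931 in⁴.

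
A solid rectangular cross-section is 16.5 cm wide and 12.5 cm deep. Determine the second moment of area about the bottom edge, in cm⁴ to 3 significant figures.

I_base ≈ 1.07 × 10⁴ cm⁴

The section: 16.5 × 12.5, A = 206.25 cm², y = 6.25 cm, Ī = 2685.5 cm⁴.
Transfer it to the base of the section using Ī + A·d² with d = y − 0:
  the section: d = 6.25 cm → contributes +10 742 cm⁴
Total I = 10 742 cm⁴.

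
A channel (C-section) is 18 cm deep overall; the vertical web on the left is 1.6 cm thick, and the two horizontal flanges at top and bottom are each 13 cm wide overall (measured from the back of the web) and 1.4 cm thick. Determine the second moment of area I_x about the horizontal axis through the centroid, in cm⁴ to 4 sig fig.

Decompose the section into non-overlapping parts with the origin at the bottom-left of its bounding rectangle.
Web: 1.6 × 18, A = 28.8 cm², y = 9 cm, Ī = 777.6 cm⁴.
Top flange (beyond web): 11.4 × 1.4, A = 15.96 cm², y = 17.3 cm, Ī = 2.6068 cm⁴.
Bottom flange (beyond web): 11.4 × 1.4, A = 15.96 cm², y = 0.7 cm, Ī = 2.6068 cm⁴.
By symmetry the centroid is at mid-height, ȳ = 9 cm.
Transfer each piece to the horizontal axis through the centroid using Ī + A·d² with d = y − 9:
  web: d = 0 cm → contributes +777.6 cm⁴
  top flange (beyond web): d = 8.3 cm → contributes +1102.09 cm⁴
  bottom flange (beyond web): d = -8.3 cm → contributes +1102.09 cm⁴
Total I = 2981.78 cm⁴.

I_x ≈ 2982 cm⁴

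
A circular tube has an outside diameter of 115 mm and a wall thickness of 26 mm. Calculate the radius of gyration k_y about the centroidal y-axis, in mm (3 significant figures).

k_y ≈ 32.8 mm

Split into non-overlapping primitives; take the origin at the lower-left of the bounding box.
Outer circle: ⌀115, A = 10 387 mm², x = 57.5 mm, Ī = 8 585 414 mm⁴.
Bore (subtracted): ⌀63, A = 3117.2 mm², x = 57.5 mm, Ī = 773 272 mm⁴.
By symmetry the centroid is at mid-width, x̄ = 57.5 mm.
All pieces are centred on the centroidal y-axis, so I = ΣĪ (holes subtracted) = 7 812 143 mm⁴.
Radius of gyration: k = √(I/A) = √(7 812 143 / 7269.6) = 32.781 mm.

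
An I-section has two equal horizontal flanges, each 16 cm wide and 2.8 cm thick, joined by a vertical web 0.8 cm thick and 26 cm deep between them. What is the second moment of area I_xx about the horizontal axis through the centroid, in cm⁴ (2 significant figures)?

Split into non-overlapping primitives; take the origin at the lower-left of the bounding box.
Bottom flange: 16 × 2.8, A = 44.8 cm², y = 1.4 cm, Ī = 29.27 cm⁴.
Web: 0.8 × 26, A = 20.8 cm², y = 15.8 cm, Ī = 1 172 cm⁴.
Top flange: 16 × 2.8, A = 44.8 cm², y = 30.2 cm, Ī = 29.27 cm⁴.
By symmetry the centroid is at mid-height, ȳ = 15.8 cm.
Transfer each piece to the horizontal axis through the centroid using Ī + A·d² with d = y − 15.8:
  bottom flange: d = -14.4 cm → contributes +9 319 cm⁴
  web: d = 0 cm → contributes +1 172 cm⁴
  top flange: d = 14.4 cm → contributes +9 319 cm⁴
Total I = 19 810 cm⁴.

I_xx ≈ 2.0 × 10⁴ cm⁴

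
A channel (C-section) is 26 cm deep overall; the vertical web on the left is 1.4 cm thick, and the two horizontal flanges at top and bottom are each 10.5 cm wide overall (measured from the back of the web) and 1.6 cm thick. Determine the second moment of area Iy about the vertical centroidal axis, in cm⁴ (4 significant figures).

Split into non-overlapping primitives; take the origin at the lower-left of the bounding box.
Web: 1.4 × 26, A = 36.4 cm², x = 0.7 cm, Ī = 5.94533 cm⁴.
Top flange (beyond web): 9.1 × 1.6, A = 14.56 cm², x = 5.95 cm, Ī = 100.476 cm⁴.
Bottom flange (beyond web): 9.1 × 1.6, A = 14.56 cm², x = 5.95 cm, Ī = 100.476 cm⁴.
Centroid: x̄ = ΣA·x / ΣA = 3.03333 cm.
Transfer each piece to the vertical centroidal axis using Ī + A·d² with d = x − 3.03333:
  web: d = -2.33333 cm → contributes +204.123 cm⁴
  top flange (beyond web): d = 2.91667 cm → contributes +224.337 cm⁴
  bottom flange (beyond web): d = 2.91667 cm → contributes +224.337 cm⁴
Total I = 652.798 cm⁴.

Iy ≈ 652.8 cm⁴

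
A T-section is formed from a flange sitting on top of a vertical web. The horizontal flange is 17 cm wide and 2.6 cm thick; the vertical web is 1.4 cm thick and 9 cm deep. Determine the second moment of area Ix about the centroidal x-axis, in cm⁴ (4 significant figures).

Treat the section as a set of non-overlapping primitives; coordinates are from the bounding-box lower-left.
Flange: 17 × 2.6, A = 44.2 cm², y = 10.3 cm, Ī = 24.8993 cm⁴.
Web: 1.4 × 9, A = 12.6 cm², y = 4.5 cm, Ī = 85.05 cm⁴.
Centroid: ȳ = ΣA·y / ΣA = 9.01338 cm.
Transfer each piece to the centroidal x-axis using Ī + A·d² with d = y − 9.01338:
  flange: d = 1.28662 cm → contributes +98.0676 cm⁴
  web: d = -4.51338 cm → contributes +341.72 cm⁴
Total I = 439.787 cm⁴.

Ix ≈ 439.8 cm⁴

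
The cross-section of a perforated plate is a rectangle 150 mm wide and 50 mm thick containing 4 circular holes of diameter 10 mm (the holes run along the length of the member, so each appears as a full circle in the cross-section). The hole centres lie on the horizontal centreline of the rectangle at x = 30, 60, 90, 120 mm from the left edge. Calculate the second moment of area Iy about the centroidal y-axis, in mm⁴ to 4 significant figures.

Iy ≈ 1.371 × 10⁷ mm⁴

Treat the section as a set of non-overlapping primitives; coordinates are from the bounding-box lower-left.
Plate: 150 × 50, A = 7 500 mm², x = 75 mm, Ī = 14 062 500 mm⁴.
Hole 1 (subtracted): ⌀10, A = 78.5398 mm², x = 30 mm, Ī = 490.874 mm⁴.
Hole 2 (subtracted): ⌀10, A = 78.5398 mm², x = 60 mm, Ī = 490.874 mm⁴.
Hole 3 (subtracted): ⌀10, A = 78.5398 mm², x = 90 mm, Ī = 490.874 mm⁴.
Hole 4 (subtracted): ⌀10, A = 78.5398 mm², x = 120 mm, Ī = 490.874 mm⁴.
By symmetry the centroid is at mid-width, x̄ = 75 mm.
Transfer each piece to the centroidal y-axis using Ī + A·d² with d = x − 75:
  plate: d = 0 mm → contributes +14 062 500 mm⁴
  hole 1: d = -45 mm → contributes −159 534 mm⁴
  hole 2: d = -15 mm → contributes −18162.3 mm⁴
  hole 3: d = 15 mm → contributes −18162.3 mm⁴
  hole 4: d = 45 mm → contributes −159 534 mm⁴
Total I = 13 707 107 mm⁴.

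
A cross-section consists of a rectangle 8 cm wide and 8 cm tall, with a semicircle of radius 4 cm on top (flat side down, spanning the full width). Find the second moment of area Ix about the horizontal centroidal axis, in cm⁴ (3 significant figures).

Split into non-overlapping primitives; take the origin at the lower-left of the bounding box.
Rectangular body: 8 × 8, A = 64 cm², y = 4 cm, Ī = 341.33 cm⁴.
Semicircular cap: semicircle r = 4, A = 25.133 cm², y = 9.6977 cm, Ī = 28.098 cm⁴.
Centroid: ȳ = ΣA·y / ΣA = 5.6066 cm.
Transfer each piece to the horizontal centroidal axis using Ī + A·d² with d = y − 5.6066:
  rectangular body: d = -1.6066 cm → contributes +506.52 cm⁴
  semicircular cap: d = 4.0911 cm → contributes +448.74 cm⁴
Total I = 955.27 cm⁴.

Ix ≈ 955 cm⁴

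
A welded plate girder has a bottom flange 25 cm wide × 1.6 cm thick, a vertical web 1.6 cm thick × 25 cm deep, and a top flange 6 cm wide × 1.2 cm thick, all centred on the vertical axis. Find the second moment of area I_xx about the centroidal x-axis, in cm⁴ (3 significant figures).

Split into non-overlapping primitives; take the origin at the lower-left of the bounding box.
Bottom plate: 25 × 1.6, A = 40 cm², y = 0.8 cm, Ī = 8.5333 cm⁴.
Web plate: 1.6 × 25, A = 40 cm², y = 14.1 cm, Ī = 2083.3 cm⁴.
Top plate: 6 × 1.2, A = 7.2 cm², y = 27.2 cm, Ī = 0.864 cm⁴.
Centroid: ȳ = ΣA·y / ΣA = 9.0807 cm.
Transfer each piece to the centroidal x-axis using Ī + A·d² with d = y − 9.0807:
  bottom plate: d = -8.2807 cm → contributes +2751.4 cm⁴
  web plate: d = 5.0193 cm → contributes +3091.1 cm⁴
  top plate: d = 18.119 cm → contributes +2364.7 cm⁴
Total I = 8207.1 cm⁴.

I_xx ≈ 8210 cm⁴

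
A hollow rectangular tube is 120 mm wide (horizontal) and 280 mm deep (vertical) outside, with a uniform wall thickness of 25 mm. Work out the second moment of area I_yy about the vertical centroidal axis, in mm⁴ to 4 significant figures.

I_yy ≈ 3.375 × 10⁷ mm⁴

Decompose the section into non-overlapping parts with the origin at the bottom-left of its bounding rectangle.
Outer rectangle: 120 × 280, A = 33 600 mm², x = 60 mm, Ī = 40 320 000 mm⁴.
Inner void (subtracted): 70 × 230, A = 16 100 mm², x = 60 mm, Ī = 6 574 167 mm⁴.
By symmetry the centroid is at mid-width, x̄ = 60 mm.
All pieces are centred on the vertical centroidal axis, so I = ΣĪ (holes subtracted) = 33 745 833 mm⁴.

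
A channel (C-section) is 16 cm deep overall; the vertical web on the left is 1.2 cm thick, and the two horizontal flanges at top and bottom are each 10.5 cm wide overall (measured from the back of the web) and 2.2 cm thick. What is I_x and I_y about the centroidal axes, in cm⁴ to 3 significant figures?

Break the section into simple shapes (no overlaps), measuring from the bottom-left corner of the bounding box.
Web: 1.2 × 16, A = 19.2 cm², y = 8 cm, Ī = 409.6 cm⁴.
Top flange (beyond web): 9.3 × 2.2, A = 20.46 cm², y = 14.9 cm, Ī = 8.2522 cm⁴.
Bottom flange (beyond web): 9.3 × 2.2, A = 20.46 cm², y = 1.1 cm, Ī = 8.2522 cm⁴.
By symmetry the centroid is at mid-height, ȳ = 8 cm.
Transfer each piece to the centroidal x-axis using Ī + A·d² with d = y − 8:
  web: d = 0 cm → contributes +409.6 cm⁴
  top flange (beyond web): d = 6.9 cm → contributes +982.35 cm⁴
  bottom flange (beyond web): d = -6.9 cm → contributes +982.35 cm⁴
Total I = 2374.3 cm⁴.
For the y-axis: x̄ = 4.1734 cm.
Repeating about the centroidal y-axis gives I_y = 657.43 cm⁴.

I_x ≈ 2370 cm⁴, I_y ≈ 657 cm⁴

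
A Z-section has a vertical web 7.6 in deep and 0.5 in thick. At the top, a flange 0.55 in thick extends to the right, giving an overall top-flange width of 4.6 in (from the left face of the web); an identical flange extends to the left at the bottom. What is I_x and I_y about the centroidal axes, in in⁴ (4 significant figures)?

Treat the section as a set of non-overlapping primitives; coordinates are from the bounding-box lower-left.
Web: 0.5 × 7.6, A = 3.8 in², y = 3.8 in, Ī = 18.2907 in⁴.
Top flange (beyond web): 4.1 × 0.55, A = 2.255 in², y = 7.325 in, Ī = 0.0568448 in⁴.
Bottom flange (beyond web): 4.1 × 0.55, A = 2.255 in², y = 0.275 in, Ī = 0.0568448 in⁴.
Centroid: ȳ = ΣA·y / ΣA = 3.8 in.
Transfer each piece to the centroidal x-axis using Ī + A·d² with d = y − 3.8:
  web: d = 0 in → contributes +18.2907 in⁴
  top flange (beyond web): d = 3.525 in → contributes +28.0766 in⁴
  bottom flange (beyond web): d = -3.525 in → contributes +28.0766 in⁴
Total I = 74.4439 in⁴.
For the y-axis: x̄ = 4.35 in.
Repeating about the centroidal y-axis gives I_y = 30.2548 in⁴.

I_x ≈ 74.44 in⁴, I_y ≈ 30.25 in⁴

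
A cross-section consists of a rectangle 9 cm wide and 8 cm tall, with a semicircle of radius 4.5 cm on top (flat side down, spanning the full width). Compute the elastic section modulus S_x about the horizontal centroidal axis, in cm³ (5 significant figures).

S_x ≈ 179.33 cm³

Treat the section as a set of non-overlapping primitives; coordinates are from the bounding-box lower-left.
Rectangular body: 9 × 8, A = 72 cm², y = 4 cm, Ī = 384 cm⁴.
Semicircular cap: semicircle r = 4.5, A = 31.80863 cm², y = 9.909859 cm, Ī = 45.00721 cm⁴.
Centroid: ȳ = ΣA·y / ΣA = 5.810876 cm.
Transfer each piece to the horizontal centroidal axis using Ī + A·d² with d = y − 5.810876:
  rectangular body: d = -1.810876 cm → contributes +620.1075 cm⁴
  semicircular cap: d = 4.098984 cm → contributes +579.4452 cm⁴
Total I = 1199.553 cm⁴.
Extreme fibre distance c = 6.689124 cm; S = I/c = 179.3288 cm³.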